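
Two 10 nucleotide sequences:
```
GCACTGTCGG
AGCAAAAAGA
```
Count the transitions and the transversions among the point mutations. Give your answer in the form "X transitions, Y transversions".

3 transitions, 6 transversions

Transitions (purine↔purine or pyrimidine↔pyrimidine): 1 G→A, 6 G→A, 10 G→A.
Transversions (purine↔pyrimidine): 2 C→G, 3 A→C, 4 C→A, 5 T→A, 7 T→A, 8 C→A.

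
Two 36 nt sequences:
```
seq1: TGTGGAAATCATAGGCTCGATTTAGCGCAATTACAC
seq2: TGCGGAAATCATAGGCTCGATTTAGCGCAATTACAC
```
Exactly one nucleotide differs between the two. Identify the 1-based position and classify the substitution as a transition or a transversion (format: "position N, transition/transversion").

The sequences differ only at position 3: T→C (pyrimidine→pyrimidine), a transition.

position 3, transition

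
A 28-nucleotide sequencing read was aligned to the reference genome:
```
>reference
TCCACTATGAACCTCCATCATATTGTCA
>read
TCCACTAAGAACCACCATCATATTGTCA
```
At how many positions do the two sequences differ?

Mismatches (1-based): position 8: T→A; position 14: T→A.

2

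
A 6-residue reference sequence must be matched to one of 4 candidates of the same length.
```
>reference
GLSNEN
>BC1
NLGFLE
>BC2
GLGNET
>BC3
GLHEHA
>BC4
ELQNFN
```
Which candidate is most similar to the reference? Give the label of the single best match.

BC1 differs at 5 residues; BC2 differs at 2 residues; BC3 differs at 4 residues; BC4 differs at 3 residues. The closest is BC2.

BC2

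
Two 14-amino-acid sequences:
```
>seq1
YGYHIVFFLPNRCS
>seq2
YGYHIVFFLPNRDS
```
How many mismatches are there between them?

Comparing position by position, 1 position differs: 13 (C/D).

1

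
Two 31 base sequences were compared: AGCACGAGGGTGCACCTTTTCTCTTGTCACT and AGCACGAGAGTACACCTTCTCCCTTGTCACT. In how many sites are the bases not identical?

4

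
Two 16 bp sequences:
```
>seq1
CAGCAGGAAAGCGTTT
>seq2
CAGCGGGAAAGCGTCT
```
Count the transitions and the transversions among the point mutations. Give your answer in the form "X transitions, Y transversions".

2 transitions, 0 transversions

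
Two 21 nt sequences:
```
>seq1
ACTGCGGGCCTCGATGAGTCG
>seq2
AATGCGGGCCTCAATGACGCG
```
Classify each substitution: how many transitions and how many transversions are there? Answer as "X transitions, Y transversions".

1 transition, 3 transversions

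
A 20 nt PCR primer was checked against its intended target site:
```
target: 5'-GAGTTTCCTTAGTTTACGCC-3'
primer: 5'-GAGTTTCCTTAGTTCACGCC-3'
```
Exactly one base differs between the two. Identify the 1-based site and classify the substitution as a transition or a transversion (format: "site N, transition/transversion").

The sequences differ only at site 15: T→C (pyrimidine→pyrimidine), a transition.

site 15, transition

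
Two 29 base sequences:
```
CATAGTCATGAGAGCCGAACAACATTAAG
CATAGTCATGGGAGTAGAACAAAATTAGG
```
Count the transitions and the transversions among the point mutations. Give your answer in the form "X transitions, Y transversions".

Transitions (purine↔purine or pyrimidine↔pyrimidine): 11 A→G, 15 C→T, 28 A→G.
Transversions (purine↔pyrimidine): 16 C→A, 23 C→A.

3 transitions, 2 transversions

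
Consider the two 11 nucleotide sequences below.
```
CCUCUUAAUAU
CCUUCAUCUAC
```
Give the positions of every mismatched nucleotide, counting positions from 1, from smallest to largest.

4, 5, 6, 7, 8, 11

Scanning 1-based: 4: C/U; 5: U/C; 6: U/A; 7: A/U; 8: A/C; 11: U/C.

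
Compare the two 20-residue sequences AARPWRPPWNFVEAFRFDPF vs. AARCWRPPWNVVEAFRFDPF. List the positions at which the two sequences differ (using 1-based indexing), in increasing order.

4, 11

Differences at position 4 (P→C), position 11 (F→V).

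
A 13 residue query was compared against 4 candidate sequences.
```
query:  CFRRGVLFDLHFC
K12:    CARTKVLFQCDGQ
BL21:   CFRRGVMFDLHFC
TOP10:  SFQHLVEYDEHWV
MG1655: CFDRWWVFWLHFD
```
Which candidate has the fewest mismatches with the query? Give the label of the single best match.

K12 differs at 8 positions; BL21 differs at 1 position; TOP10 differs at 9 positions; MG1655 differs at 6 positions. The closest is BL21.

BL21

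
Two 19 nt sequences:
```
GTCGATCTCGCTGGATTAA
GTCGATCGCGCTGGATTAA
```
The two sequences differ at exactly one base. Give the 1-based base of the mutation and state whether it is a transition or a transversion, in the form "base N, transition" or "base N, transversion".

base 8, transversion

The sequences differ only at base 8: T→G (pyrimidine→purine), a transversion.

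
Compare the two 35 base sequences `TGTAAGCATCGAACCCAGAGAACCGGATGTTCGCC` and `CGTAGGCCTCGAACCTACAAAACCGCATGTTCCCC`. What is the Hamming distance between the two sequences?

8

Comparing position by position, 8 bases differ: 1 (T/C), 5 (A/G), 8 (A/C), 16 (C/T), 18 (G/C), 20 (G/A), 26 (G/C), 33 (G/C).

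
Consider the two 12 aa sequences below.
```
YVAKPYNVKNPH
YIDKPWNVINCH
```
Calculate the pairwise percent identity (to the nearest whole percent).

5 positions differ (2, 3, 6, 9, 11), so 7 of 12 match: 7/12 = 58.33%.

58%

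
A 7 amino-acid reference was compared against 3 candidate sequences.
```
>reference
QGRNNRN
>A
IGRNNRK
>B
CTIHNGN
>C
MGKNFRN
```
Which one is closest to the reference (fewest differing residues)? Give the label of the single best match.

A

Hamming distances to reference — A: 2; B: 5; C: 3.
Smallest is A with 2 mismatches.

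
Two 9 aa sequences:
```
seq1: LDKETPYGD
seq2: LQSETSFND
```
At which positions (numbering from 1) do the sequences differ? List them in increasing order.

Scanning 1-based: 2: D/Q; 3: K/S; 6: P/S; 7: Y/F; 8: G/N.

2, 3, 6, 7, 8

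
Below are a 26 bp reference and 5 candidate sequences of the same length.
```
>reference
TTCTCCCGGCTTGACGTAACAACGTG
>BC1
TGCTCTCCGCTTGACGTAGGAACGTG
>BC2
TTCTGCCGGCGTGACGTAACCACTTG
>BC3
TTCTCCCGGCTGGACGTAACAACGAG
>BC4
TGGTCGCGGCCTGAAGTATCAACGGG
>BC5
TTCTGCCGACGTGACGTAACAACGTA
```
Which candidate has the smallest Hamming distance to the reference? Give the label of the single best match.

BC3

BC1 differs at 5 positions; BC2 differs at 4 positions; BC3 differs at 2 positions; BC4 differs at 7 positions; BC5 differs at 4 positions. The closest is BC3.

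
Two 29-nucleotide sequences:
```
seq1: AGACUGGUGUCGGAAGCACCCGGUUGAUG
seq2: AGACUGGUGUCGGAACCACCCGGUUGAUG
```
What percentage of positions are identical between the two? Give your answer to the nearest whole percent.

Mismatch at position 16 (1-based): 1 of 29.
Identical positions: 28/29 = 96.55% → 97%.

97%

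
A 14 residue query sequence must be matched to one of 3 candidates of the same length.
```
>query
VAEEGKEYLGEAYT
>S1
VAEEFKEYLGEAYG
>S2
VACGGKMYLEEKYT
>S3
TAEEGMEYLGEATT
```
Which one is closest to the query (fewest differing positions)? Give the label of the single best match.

Hamming distances to query — S1: 2; S2: 5; S3: 3.
Smallest is S1 with 2 mismatches.

S1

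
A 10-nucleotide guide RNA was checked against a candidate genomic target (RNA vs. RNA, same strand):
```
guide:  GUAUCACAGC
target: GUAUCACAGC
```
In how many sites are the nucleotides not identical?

0

The two sequences are identical at every position.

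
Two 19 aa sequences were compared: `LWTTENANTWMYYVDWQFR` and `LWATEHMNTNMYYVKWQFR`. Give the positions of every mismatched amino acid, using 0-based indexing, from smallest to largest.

2, 5, 6, 9, 14

Differences at position 2 (T→A), position 5 (N→H), position 6 (A→M), position 9 (W→N), position 14 (D→K).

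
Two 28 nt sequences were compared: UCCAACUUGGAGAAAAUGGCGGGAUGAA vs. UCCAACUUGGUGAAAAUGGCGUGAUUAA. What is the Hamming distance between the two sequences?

Mismatches (1-based): site 11: A→U; site 22: G→U; site 26: G→U.

3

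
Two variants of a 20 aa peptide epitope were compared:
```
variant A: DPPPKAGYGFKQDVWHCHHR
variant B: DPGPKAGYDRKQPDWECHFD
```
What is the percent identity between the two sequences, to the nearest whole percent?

60%

Mismatches at positions 3, 9, 10, 13, 14, 16, 19, 20 (1-based): 8 of 20.
Identical positions: 12/20 = 60% → 60%.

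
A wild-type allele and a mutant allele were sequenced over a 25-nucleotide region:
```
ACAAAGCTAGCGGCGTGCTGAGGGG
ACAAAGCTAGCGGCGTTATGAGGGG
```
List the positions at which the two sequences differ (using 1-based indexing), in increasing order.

17, 18

Differences at position 17 (G→T), position 18 (C→A).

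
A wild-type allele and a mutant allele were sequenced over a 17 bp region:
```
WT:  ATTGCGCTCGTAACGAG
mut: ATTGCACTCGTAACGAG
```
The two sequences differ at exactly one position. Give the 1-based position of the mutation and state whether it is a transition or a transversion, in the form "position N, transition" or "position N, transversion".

Position 6 changes G→A. G is a purine and A is a purine, so this is a transition.

position 6, transition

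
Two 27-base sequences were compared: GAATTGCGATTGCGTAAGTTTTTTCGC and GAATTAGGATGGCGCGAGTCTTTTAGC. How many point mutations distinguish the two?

7

Comparing position by position, 7 sites differ: 6 (G/A), 7 (C/G), 11 (T/G), 15 (T/C), 16 (A/G), 20 (T/C), 25 (C/A).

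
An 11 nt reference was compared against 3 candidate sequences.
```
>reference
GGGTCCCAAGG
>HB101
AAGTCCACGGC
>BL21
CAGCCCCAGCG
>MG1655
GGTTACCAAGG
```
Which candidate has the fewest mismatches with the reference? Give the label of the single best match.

MG1655

HB101 differs at 6 bases; BL21 differs at 5 bases; MG1655 differs at 2 bases. The closest is MG1655.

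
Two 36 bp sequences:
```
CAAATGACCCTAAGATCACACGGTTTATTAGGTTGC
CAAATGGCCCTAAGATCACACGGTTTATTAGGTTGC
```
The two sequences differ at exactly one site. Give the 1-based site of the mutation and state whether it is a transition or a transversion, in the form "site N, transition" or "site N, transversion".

The sequences differ only at site 7: A→G (purine→purine), a transition.

site 7, transition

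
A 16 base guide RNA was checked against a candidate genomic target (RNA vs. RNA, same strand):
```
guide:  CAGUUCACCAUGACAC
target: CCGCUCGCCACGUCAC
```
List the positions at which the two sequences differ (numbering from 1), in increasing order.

Differences at position 2 (A→C), position 4 (U→C), position 7 (A→G), position 11 (U→C), position 13 (A→U).

2, 4, 7, 11, 13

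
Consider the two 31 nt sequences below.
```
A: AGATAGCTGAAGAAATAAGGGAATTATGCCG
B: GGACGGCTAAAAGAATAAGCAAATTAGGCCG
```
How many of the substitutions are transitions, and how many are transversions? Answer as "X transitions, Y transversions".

7 transitions, 2 transversions

Mismatches (1-based):
site 1: A→G (purine→purine, transition)
site 4: T→C (pyrimidine→pyrimidine, transition)
site 5: A→G (purine→purine, transition)
site 9: G→A (purine→purine, transition)
site 12: G→A (purine→purine, transition)
site 13: A→G (purine→purine, transition)
site 20: G→C (purine→pyrimidine, transversion)
site 21: G→A (purine→purine, transition)
site 27: T→G (pyrimidine→purine, transversion)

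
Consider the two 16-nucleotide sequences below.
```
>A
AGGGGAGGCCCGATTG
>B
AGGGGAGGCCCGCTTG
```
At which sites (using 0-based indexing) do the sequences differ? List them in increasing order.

12

Scanning 0-based: 12: A/C.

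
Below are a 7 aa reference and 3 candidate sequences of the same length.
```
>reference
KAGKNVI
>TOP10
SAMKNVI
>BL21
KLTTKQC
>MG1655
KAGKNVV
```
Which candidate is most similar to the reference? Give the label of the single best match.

MG1655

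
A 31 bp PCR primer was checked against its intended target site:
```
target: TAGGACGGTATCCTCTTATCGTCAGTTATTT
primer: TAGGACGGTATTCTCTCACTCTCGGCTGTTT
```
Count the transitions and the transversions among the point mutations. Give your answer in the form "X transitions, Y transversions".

7 transitions, 1 transversion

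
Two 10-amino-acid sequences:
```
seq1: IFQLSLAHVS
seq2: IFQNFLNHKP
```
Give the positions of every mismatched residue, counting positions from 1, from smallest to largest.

4, 5, 7, 9, 10

Differences at position 4 (L→N), position 5 (S→F), position 7 (A→N), position 9 (V→K), position 10 (S→P).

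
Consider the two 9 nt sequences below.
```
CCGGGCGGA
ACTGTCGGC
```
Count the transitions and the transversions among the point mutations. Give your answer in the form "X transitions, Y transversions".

Transitions (purine↔purine or pyrimidine↔pyrimidine): none.
Transversions (purine↔pyrimidine): 1 C→A, 3 G→T, 5 G→T, 9 A→C.

0 transitions, 4 transversions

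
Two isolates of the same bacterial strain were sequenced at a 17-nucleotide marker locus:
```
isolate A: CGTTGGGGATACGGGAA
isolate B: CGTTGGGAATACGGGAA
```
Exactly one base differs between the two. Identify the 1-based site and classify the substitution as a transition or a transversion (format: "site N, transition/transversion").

The sequences differ only at site 8: G→A (purine→purine), a transition.

site 8, transition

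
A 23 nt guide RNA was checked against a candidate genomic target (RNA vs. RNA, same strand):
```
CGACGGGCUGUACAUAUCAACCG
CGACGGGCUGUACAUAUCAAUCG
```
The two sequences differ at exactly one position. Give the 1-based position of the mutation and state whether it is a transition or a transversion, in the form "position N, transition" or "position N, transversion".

The sequences differ only at position 21: C→U (pyrimidine→pyrimidine), a transition.

position 21, transition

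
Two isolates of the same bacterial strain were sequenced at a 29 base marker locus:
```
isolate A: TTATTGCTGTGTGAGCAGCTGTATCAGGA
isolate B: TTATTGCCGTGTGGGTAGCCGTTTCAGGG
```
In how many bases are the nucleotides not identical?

6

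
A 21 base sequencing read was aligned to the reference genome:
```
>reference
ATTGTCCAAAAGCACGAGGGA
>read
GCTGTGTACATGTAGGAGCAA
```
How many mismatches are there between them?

10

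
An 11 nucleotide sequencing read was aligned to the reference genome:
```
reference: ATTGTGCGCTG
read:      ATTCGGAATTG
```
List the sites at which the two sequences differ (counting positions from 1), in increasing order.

4, 5, 7, 8, 9

Differences at site 4 (G→C), site 5 (T→G), site 7 (C→A), site 8 (G→A), site 9 (C→T).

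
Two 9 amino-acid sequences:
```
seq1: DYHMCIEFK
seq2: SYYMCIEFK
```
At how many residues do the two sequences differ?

Comparing position by position, 2 residues differ: 1 (D/S), 3 (H/Y).

2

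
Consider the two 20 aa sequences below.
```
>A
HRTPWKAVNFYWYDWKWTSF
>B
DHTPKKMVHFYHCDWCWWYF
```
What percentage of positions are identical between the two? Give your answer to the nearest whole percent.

50%

Mismatches at positions 1, 2, 5, 7, 9, 12, 13, 16, 18, 19 (1-based): 10 of 20.
Identical positions: 10/20 = 50% → 50%.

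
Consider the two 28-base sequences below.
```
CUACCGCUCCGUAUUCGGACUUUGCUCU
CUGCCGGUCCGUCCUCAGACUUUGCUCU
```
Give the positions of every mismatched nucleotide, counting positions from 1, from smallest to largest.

3, 7, 13, 14, 17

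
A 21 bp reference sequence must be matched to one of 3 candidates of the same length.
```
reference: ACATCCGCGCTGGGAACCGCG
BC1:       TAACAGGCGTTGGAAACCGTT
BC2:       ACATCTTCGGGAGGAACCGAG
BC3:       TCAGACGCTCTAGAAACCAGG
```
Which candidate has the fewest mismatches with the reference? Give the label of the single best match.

BC2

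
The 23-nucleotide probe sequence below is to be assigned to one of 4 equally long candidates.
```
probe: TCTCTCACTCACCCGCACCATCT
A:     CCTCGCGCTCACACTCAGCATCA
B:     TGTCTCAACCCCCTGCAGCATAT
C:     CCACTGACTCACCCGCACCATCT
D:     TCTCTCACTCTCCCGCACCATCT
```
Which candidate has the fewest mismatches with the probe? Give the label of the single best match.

A differs at 7 sites; B differs at 7 sites; C differs at 3 sites; D differs at 1 site. The closest is D.

D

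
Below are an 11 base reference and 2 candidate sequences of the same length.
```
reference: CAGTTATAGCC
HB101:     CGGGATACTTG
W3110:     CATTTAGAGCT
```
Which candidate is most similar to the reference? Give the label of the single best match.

Hamming distances to reference — HB101: 9; W3110: 3.
Smallest is W3110 with 3 mismatches.

W3110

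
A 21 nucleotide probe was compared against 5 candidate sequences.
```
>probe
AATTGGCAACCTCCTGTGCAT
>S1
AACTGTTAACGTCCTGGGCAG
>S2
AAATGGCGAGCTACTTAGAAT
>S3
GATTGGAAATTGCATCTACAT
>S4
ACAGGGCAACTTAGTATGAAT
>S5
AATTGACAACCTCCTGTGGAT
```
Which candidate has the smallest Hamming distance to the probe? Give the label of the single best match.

Hamming distances to probe — S1: 6; S2: 7; S3: 8; S4: 8; S5: 2.
Smallest is S5 with 2 mismatches.

S5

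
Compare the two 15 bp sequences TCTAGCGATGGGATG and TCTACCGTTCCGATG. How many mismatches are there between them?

4

The sequences differ at sites 5, 8, 10, 11 (1-based) — 4 in total.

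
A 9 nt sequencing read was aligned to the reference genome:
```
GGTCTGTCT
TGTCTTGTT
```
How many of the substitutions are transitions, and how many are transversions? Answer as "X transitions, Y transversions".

1 transition, 3 transversions

Mismatches (1-based):
position 1: G→T (purine→pyrimidine, transversion)
position 6: G→T (purine→pyrimidine, transversion)
position 7: T→G (pyrimidine→purine, transversion)
position 8: C→T (pyrimidine→pyrimidine, transition)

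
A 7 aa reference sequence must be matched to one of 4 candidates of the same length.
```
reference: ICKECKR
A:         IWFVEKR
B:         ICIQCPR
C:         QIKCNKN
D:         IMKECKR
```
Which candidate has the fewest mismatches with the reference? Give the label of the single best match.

A differs at 4 positions; B differs at 3 positions; C differs at 5 positions; D differs at 1 position. The closest is D.

D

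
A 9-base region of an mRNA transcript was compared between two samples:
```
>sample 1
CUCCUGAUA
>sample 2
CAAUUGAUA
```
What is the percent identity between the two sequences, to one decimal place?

66.7%

3 positions differ (2, 3, 4), so 6 of 9 match: 6/9 = 66.67%.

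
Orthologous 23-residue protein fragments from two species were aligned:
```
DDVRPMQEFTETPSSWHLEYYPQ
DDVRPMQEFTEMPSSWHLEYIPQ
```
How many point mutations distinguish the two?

2

The sequences differ at positions 12, 21 (1-based) — 2 in total.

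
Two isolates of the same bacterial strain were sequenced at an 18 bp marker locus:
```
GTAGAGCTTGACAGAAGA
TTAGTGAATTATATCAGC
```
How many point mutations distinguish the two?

Comparing position by position, 9 sites differ: 1 (G/T), 5 (A/T), 7 (C/A), 8 (T/A), 10 (G/T), 12 (C/T), 14 (G/T), 15 (A/C), 18 (A/C).

9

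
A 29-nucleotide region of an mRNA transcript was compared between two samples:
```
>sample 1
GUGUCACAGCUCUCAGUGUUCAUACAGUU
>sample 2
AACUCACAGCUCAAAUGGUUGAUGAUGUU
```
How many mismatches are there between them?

11

The sequences differ at bases 1, 2, 3, 13, 14, 16, 17, 21, 24, 25, 26 (1-based) — 11 in total.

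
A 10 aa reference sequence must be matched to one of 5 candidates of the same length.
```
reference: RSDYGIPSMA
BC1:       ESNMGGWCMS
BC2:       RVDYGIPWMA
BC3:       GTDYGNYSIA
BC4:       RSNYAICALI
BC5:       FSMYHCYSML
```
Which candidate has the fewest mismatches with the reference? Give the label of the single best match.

BC2

Hamming distances to reference — BC1: 7; BC2: 2; BC3: 5; BC4: 6; BC5: 6.
Smallest is BC2 with 2 mismatches.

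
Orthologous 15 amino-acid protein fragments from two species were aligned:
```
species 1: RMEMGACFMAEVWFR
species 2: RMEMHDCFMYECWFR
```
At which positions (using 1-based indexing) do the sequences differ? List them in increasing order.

Scanning 1-based: 5: G/H; 6: A/D; 10: A/Y; 12: V/C.

5, 6, 10, 12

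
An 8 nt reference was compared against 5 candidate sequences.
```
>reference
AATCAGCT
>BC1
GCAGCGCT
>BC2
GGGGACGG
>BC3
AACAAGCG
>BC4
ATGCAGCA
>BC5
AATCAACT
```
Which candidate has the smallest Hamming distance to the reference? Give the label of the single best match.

BC5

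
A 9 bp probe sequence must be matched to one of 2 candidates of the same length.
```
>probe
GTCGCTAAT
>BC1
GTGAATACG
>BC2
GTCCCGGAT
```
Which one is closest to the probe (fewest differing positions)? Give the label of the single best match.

BC2

BC1 differs at 5 positions; BC2 differs at 3 positions. The closest is BC2.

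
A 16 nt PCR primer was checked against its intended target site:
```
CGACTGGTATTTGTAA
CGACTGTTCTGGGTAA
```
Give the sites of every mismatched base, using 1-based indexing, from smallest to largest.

7, 9, 11, 12

Differences at site 7 (G→T), site 9 (A→C), site 11 (T→G), site 12 (T→G).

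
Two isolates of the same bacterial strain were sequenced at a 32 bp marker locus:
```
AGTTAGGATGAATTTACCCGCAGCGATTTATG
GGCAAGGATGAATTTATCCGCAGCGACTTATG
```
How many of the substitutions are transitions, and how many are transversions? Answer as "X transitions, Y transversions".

Transitions (purine↔purine or pyrimidine↔pyrimidine): 1 A→G, 3 T→C, 17 C→T, 27 T→C.
Transversions (purine↔pyrimidine): 4 T→A.

4 transitions, 1 transversion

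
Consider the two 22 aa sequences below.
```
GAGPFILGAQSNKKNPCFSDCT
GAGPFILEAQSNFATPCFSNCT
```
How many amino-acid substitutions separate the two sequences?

5

Comparing position by position, 5 positions differ: 8 (G/E), 13 (K/F), 14 (K/A), 15 (N/T), 20 (D/N).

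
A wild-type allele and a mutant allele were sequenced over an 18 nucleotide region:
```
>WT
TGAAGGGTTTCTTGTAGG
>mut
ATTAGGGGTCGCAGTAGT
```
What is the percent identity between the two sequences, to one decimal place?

Mismatches at positions 1, 2, 3, 8, 10, 11, 12, 13, 18 (1-based): 9 of 18.
Identical positions: 9/18 = 50% → 50.0%.

50.0%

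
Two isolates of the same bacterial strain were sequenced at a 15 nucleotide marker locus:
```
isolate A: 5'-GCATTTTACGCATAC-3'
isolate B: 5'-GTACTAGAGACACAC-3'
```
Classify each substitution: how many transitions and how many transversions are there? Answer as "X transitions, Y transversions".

4 transitions, 3 transversions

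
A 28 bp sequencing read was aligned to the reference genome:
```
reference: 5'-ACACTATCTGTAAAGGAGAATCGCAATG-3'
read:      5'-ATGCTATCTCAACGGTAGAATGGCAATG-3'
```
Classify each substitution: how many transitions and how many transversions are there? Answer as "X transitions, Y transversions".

Mismatches (1-based):
base 2: C→T (pyrimidine→pyrimidine, transition)
base 3: A→G (purine→purine, transition)
base 10: G→C (purine→pyrimidine, transversion)
base 11: T→A (pyrimidine→purine, transversion)
base 13: A→C (purine→pyrimidine, transversion)
base 14: A→G (purine→purine, transition)
base 16: G→T (purine→pyrimidine, transversion)
base 22: C→G (pyrimidine→purine, transversion)

3 transitions, 5 transversions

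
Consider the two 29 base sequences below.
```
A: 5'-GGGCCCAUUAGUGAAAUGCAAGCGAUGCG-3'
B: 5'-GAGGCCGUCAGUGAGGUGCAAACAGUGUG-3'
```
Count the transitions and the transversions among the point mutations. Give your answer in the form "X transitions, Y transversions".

Mismatches (1-based):
site 2: G→A (purine→purine, transition)
site 4: C→G (pyrimidine→purine, transversion)
site 7: A→G (purine→purine, transition)
site 9: U→C (pyrimidine→pyrimidine, transition)
site 15: A→G (purine→purine, transition)
site 16: A→G (purine→purine, transition)
site 22: G→A (purine→purine, transition)
site 24: G→A (purine→purine, transition)
site 25: A→G (purine→purine, transition)
site 28: C→U (pyrimidine→pyrimidine, transition)

9 transitions, 1 transversion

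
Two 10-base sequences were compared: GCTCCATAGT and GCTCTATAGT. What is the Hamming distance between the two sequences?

Comparing position by position, 1 site differs: 5 (C/T).

1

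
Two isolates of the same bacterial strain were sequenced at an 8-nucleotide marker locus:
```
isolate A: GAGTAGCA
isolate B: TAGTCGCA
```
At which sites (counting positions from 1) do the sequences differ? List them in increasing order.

1, 5

Scanning 1-based: 1: G/T; 5: A/C.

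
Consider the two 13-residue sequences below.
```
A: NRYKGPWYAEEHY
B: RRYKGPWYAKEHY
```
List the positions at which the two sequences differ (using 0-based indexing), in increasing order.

0, 9

Scanning 0-based: 0: N/R; 9: E/K.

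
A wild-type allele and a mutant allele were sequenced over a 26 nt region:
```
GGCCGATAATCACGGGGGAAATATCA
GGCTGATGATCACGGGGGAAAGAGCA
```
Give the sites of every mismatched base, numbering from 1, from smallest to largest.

4, 8, 22, 24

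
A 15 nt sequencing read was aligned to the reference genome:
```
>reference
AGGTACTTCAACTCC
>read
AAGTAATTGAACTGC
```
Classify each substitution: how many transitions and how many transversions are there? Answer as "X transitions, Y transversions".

1 transition, 3 transversions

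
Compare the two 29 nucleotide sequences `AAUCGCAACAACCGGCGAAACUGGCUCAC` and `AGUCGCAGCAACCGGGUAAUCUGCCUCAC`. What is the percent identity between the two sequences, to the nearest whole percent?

79%

6 positions differ (2, 8, 16, 17, 20, 24), so 23 of 29 match: 23/29 = 79.31%.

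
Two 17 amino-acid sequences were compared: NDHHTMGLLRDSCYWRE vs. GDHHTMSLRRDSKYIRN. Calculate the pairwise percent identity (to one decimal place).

64.7%

Mismatches at positions 1, 7, 9, 13, 15, 17 (1-based): 6 of 17.
Identical positions: 11/17 = 64.71% → 64.7%.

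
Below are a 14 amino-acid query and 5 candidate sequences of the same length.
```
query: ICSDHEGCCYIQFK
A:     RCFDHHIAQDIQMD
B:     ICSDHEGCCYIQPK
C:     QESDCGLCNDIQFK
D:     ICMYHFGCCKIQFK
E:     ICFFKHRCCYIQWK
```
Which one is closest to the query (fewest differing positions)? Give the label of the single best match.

B

Hamming distances to query — A: 9; B: 1; C: 7; D: 4; E: 6.
Smallest is B with 1 mismatch.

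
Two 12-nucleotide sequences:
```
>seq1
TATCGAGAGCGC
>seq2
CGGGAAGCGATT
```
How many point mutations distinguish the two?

Comparing position by position, 9 positions differ: 1 (T/C), 2 (A/G), 3 (T/G), 4 (C/G), 5 (G/A), 8 (A/C), 10 (C/A), 11 (G/T), 12 (C/T).

9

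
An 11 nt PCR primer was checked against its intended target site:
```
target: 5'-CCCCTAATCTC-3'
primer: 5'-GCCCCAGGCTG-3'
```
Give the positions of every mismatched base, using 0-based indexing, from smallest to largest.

0, 4, 6, 7, 10

Scanning 0-based: 0: C/G; 4: T/C; 6: A/G; 7: T/G; 10: C/G.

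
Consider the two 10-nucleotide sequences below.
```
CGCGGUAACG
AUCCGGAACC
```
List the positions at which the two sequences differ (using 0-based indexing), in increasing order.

Scanning 0-based: 0: C/A; 1: G/U; 3: G/C; 5: U/G; 9: G/C.

0, 1, 3, 5, 9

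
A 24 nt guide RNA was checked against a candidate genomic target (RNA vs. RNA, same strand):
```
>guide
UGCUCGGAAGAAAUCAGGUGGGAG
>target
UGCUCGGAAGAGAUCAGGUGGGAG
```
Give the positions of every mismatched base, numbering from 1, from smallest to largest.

Scanning 1-based: 12: A/G.

12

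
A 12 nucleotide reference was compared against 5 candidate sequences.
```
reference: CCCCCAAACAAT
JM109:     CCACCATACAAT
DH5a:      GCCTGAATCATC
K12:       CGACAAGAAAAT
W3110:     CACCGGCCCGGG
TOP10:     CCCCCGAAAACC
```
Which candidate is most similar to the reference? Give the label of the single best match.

JM109

JM109 differs at 2 bases; DH5a differs at 6 bases; K12 differs at 5 bases; W3110 differs at 8 bases; TOP10 differs at 4 bases. The closest is JM109.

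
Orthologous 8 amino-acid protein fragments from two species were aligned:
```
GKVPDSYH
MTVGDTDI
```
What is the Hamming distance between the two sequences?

6

Mismatches (1-based): position 1: G→M; position 2: K→T; position 4: P→G; position 6: S→T; position 7: Y→D; position 8: H→I.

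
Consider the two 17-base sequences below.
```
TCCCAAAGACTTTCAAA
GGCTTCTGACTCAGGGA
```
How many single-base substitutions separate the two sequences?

Comparing position by position, 11 positions differ: 1 (T/G), 2 (C/G), 4 (C/T), 5 (A/T), 6 (A/C), 7 (A/T), 12 (T/C), 13 (T/A), 14 (C/G), 15 (A/G), 16 (A/G).

11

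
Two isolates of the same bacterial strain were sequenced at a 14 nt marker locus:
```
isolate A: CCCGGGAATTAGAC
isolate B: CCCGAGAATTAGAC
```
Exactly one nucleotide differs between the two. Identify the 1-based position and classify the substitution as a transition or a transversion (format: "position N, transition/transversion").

Position 5 changes G→A. G is a purine and A is a purine, so this is a transition.

position 5, transition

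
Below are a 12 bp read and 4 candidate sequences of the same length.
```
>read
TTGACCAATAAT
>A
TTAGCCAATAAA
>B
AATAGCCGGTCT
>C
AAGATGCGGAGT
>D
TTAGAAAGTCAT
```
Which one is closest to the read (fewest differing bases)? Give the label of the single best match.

A

A differs at 3 bases; B differs at 9 bases; C differs at 8 bases; D differs at 6 bases. The closest is A.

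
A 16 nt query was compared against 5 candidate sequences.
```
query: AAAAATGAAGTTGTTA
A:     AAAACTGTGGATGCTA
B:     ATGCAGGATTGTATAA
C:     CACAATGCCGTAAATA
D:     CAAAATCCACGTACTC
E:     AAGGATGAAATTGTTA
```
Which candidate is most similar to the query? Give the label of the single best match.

A differs at 5 sites; B differs at 9 sites; C differs at 7 sites; D differs at 8 sites; E differs at 3 sites. The closest is E.

E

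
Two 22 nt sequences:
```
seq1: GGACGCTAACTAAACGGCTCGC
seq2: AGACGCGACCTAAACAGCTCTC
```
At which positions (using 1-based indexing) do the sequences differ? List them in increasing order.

Scanning 1-based: 1: G/A; 7: T/G; 9: A/C; 16: G/A; 21: G/T.

1, 7, 9, 16, 21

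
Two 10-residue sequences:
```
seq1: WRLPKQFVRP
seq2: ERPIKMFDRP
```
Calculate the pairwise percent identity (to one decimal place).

50.0%

Mismatches at positions 1, 3, 4, 6, 8 (1-based): 5 of 10.
Identical positions: 5/10 = 50% → 50.0%.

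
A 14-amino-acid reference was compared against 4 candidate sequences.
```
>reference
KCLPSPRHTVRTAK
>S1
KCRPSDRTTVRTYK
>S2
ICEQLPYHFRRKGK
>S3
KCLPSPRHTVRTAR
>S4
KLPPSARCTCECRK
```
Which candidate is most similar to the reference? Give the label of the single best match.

S3

S1 differs at 4 positions; S2 differs at 9 positions; S3 differs at 1 position; S4 differs at 8 positions. The closest is S3.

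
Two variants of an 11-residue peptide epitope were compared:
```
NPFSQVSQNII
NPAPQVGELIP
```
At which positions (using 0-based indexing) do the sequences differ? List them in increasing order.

2, 3, 6, 7, 8, 10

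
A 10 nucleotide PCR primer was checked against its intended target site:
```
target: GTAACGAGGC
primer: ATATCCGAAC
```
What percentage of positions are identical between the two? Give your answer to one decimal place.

40.0%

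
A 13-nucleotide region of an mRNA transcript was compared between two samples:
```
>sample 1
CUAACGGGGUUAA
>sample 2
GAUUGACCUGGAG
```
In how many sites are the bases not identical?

Comparing position by position, 12 sites differ: 1 (C/G), 2 (U/A), 3 (A/U), 4 (A/U), 5 (C/G), 6 (G/A), 7 (G/C), 8 (G/C), 9 (G/U), 10 (U/G), 11 (U/G), 13 (A/G).

12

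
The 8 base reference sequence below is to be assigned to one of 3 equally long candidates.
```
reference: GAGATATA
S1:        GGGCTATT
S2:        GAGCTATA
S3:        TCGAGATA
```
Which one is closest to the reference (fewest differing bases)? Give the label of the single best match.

Hamming distances to reference — S1: 3; S2: 1; S3: 3.
Smallest is S2 with 1 mismatch.

S2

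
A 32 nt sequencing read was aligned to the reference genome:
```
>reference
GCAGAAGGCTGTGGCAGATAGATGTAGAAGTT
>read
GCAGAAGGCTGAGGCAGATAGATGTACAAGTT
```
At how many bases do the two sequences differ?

2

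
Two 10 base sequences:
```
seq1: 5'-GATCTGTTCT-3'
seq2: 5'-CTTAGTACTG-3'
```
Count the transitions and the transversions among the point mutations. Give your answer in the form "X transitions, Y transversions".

Mismatches (1-based):
base 1: G→C (purine→pyrimidine, transversion)
base 2: A→T (purine→pyrimidine, transversion)
base 4: C→A (pyrimidine→purine, transversion)
base 5: T→G (pyrimidine→purine, transversion)
base 6: G→T (purine→pyrimidine, transversion)
base 7: T→A (pyrimidine→purine, transversion)
base 8: T→C (pyrimidine→pyrimidine, transition)
base 9: C→T (pyrimidine→pyrimidine, transition)
base 10: T→G (pyrimidine→purine, transversion)

2 transitions, 7 transversions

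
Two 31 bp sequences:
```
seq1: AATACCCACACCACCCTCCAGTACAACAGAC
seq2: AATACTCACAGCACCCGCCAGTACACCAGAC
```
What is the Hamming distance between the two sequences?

Comparing position by position, 4 bases differ: 6 (C/T), 11 (C/G), 17 (T/G), 26 (A/C).

4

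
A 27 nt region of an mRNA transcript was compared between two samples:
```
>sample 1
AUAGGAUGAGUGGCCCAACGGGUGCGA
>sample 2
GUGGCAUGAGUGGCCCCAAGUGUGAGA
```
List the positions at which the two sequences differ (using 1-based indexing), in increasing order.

Differences at position 1 (A→G), position 3 (A→G), position 5 (G→C), position 17 (A→C), position 19 (C→A), position 21 (G→U), position 25 (C→A).

1, 3, 5, 17, 19, 21, 25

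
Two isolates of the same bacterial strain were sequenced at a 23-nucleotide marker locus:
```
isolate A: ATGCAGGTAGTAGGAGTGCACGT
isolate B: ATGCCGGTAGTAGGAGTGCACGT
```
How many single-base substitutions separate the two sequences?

1

The sequences differ at bases 5 (1-based) — 1 in total.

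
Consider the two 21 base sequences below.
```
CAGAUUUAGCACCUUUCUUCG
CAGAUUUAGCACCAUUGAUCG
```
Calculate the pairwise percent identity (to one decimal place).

85.7%

Mismatches at positions 14, 17, 18 (1-based): 3 of 21.
Identical positions: 18/21 = 85.71% → 85.7%.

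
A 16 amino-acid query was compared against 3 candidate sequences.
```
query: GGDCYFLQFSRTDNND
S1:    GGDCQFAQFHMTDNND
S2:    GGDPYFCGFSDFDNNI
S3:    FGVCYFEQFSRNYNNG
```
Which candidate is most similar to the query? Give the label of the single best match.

S1 differs at 4 positions; S2 differs at 6 positions; S3 differs at 6 positions. The closest is S1.

S1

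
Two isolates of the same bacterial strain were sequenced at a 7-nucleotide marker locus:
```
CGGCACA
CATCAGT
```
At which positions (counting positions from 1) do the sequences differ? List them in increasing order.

2, 3, 6, 7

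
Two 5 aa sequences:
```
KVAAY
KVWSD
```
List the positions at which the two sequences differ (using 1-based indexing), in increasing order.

3, 4, 5

Scanning 1-based: 3: A/W; 4: A/S; 5: Y/D.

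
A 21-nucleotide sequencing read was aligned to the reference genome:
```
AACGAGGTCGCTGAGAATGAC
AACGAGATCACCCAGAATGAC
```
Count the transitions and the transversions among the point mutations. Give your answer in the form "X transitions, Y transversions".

3 transitions, 1 transversion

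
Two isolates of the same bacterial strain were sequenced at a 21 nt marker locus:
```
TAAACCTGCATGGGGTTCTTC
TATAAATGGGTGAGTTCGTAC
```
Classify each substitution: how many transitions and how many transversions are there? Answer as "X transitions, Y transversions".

3 transitions, 7 transversions

Transitions (purine↔purine or pyrimidine↔pyrimidine): 10 A→G, 13 G→A, 17 T→C.
Transversions (purine↔pyrimidine): 3 A→T, 5 C→A, 6 C→A, 9 C→G, 15 G→T, 18 C→G, 20 T→A.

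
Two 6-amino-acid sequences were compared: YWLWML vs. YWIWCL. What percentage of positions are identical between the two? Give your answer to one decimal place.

Mismatches at positions 3, 5 (1-based): 2 of 6.
Identical positions: 4/6 = 66.67% → 66.7%.

66.7%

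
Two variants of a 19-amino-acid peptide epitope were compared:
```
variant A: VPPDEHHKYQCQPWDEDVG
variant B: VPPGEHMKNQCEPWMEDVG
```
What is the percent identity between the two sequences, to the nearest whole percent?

74%

5 positions differ (4, 7, 9, 12, 15), so 14 of 19 match: 14/19 = 73.68%.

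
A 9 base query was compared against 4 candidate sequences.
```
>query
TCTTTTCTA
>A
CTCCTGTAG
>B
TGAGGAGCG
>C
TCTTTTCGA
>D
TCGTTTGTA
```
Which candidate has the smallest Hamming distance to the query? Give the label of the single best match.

C

A differs at 8 bases; B differs at 8 bases; C differs at 1 base; D differs at 2 bases. The closest is C.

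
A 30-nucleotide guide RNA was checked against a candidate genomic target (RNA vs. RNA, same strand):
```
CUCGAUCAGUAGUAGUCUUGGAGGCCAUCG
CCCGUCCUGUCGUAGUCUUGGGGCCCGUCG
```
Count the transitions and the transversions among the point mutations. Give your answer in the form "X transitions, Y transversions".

4 transitions, 4 transversions

Transitions (purine↔purine or pyrimidine↔pyrimidine): 2 U→C, 6 U→C, 22 A→G, 27 A→G.
Transversions (purine↔pyrimidine): 5 A→U, 8 A→U, 11 A→C, 24 G→C.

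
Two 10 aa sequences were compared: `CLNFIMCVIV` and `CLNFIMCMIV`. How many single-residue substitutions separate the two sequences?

Mismatches (1-based): residue 8: V→M.

1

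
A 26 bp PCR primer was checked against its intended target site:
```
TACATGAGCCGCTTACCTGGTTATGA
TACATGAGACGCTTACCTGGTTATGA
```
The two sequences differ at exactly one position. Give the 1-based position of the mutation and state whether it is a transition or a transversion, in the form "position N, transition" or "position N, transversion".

position 9, transversion

Position 9 changes C→A. C is a pyrimidine and A is a purine, so this is a transversion.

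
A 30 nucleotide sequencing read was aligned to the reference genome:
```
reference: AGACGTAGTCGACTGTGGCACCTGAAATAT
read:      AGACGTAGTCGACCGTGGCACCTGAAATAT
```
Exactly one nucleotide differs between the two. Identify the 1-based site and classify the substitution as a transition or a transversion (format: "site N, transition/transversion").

site 14, transition

Site 14 changes T→C. T is a pyrimidine and C is a pyrimidine, so this is a transition.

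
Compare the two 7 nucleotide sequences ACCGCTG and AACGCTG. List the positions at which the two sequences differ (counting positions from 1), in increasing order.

2

Scanning 1-based: 2: C/A.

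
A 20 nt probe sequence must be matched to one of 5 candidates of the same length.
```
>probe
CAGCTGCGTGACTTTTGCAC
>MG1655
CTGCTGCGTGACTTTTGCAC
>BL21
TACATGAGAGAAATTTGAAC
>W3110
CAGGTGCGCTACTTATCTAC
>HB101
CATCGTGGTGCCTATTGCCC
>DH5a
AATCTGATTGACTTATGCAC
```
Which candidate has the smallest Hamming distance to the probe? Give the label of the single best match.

Hamming distances to probe — MG1655: 1; BL21: 8; W3110: 6; HB101: 7; DH5a: 5.
Smallest is MG1655 with 1 mismatch.

MG1655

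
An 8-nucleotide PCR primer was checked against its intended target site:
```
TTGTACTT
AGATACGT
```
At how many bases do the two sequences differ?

4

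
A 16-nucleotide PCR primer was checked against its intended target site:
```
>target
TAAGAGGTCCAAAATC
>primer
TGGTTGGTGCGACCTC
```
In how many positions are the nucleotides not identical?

Comparing position by position, 8 positions differ: 2 (A/G), 3 (A/G), 4 (G/T), 5 (A/T), 9 (C/G), 11 (A/G), 13 (A/C), 14 (A/C).

8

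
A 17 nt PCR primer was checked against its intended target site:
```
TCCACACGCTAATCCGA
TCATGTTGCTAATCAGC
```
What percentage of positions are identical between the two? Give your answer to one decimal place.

Mismatches at positions 3, 4, 5, 6, 7, 15, 17 (1-based): 7 of 17.
Identical positions: 10/17 = 58.82% → 58.8%.

58.8%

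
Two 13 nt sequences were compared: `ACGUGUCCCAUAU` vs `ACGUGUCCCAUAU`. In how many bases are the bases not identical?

0

No positions differ; the sequences are identical.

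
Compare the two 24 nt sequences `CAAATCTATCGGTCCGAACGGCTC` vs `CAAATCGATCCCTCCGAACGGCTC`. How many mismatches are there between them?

3

The sequences differ at positions 7, 11, 12 (1-based) — 3 in total.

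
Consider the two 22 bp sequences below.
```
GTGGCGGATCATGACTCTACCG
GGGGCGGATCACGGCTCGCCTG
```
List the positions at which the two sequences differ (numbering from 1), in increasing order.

Scanning 1-based: 2: T/G; 12: T/C; 14: A/G; 18: T/G; 19: A/C; 21: C/T.

2, 12, 14, 18, 19, 21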